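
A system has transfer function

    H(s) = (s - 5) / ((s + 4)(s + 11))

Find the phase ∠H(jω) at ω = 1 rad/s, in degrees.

At s = j1: numerator = -5 + j1, denominator = 43 + j15.
∠H = ∠num − ∠den = 168.69° − (19.231°) = 149.5°.

∠H(j1) ≈ 149.5°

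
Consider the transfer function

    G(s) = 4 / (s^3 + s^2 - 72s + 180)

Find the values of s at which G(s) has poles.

The poles are the roots of the denominator s^3 + s^2 - 72s + 180 = 0.
Trying s = 6: the polynomial evaluates to 0, so (s - 6) is a factor.
Dividing out leaves s^2 + 7s - 30 = 0.
Factoring the quadratic: (s + 10)(s - 3) = 0.

s = 6, -10, 3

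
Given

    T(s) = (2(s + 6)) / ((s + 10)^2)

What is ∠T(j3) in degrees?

∠T(j3) ≈ -6.833°

At s = j3: numerator = 12 + j6, denominator = 91 + j60.
∠T = ∠num − ∠den = 26.565° − (33.398°) = -6.833°.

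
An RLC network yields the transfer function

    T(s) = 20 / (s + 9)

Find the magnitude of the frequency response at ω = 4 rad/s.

Substitute s = j4: numerator = 20, denominator = 9 + j4.
|T(j4)| = |20| / |9 + j4| = 20 / 9.8489 ≈ 2.031.

|T(j4)| ≈ 2.031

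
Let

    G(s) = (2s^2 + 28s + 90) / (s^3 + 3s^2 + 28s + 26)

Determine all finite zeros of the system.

Set the numerator to zero: 2s^2 + 28s + 90 = 0, i.e. 2·(s^2 + 14s + 45) = 0.
Factoring: (s + 5)(s + 9) = 0.

s = -5, -9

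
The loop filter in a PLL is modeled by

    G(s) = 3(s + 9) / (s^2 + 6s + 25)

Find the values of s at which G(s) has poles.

The poles are the roots of the denominator s^2 + 6s + 25 = 0.
Using the quadratic formula: s = (-6 ± √(-64))/2 = -3 ± 4j.

s = -3 + 4j, -3 - 4j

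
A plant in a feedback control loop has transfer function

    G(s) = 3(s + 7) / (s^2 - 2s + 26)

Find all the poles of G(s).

s = 1 + 5j, 1 - 5j

The poles are the roots of the denominator s^2 - 2s + 26 = 0.
Using the quadratic formula: s = (2 ± √(-100))/2 = 1 ± 5j.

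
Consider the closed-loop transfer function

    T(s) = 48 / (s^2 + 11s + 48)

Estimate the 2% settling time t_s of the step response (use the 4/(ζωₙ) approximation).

Comparing s^2 + 11s + 48 to s^2 + 2ζωₙs + ωₙ²: ωₙ = √48 ≈ 6.928 rad/s and ζ = 11/(2·√48) ≈ 0.7939.
ζωₙ = 11/2 = 5.5, so t_s ≈ 4/(ζωₙ) = 4/5.5 ≈ 0.7273 s.

t_s ≈ 0.7273 s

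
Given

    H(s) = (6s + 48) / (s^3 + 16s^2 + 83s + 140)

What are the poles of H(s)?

The poles are the roots of the denominator s^3 + 16s^2 + 83s + 140 = 0.
Trying s = -5: the polynomial evaluates to 0, so (s + 5) is a factor.
Dividing out leaves s^2 + 11s + 28 = 0.
Factoring the quadratic: (s + 4)(s + 7) = 0.

s = -5, -4, -7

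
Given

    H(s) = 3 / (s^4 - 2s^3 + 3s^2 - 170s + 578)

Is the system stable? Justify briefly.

unstable

The denominator s^4 - 2s^3 + 3s^2 - 170s + 578 factors as (s^2 + 6s + 34)(s^2 - 8s + 17), giving poles at s = -3 + 5j, -3 - 5j, 4 + j, 4 - j.
Since the pole(s) at s = 4 ± j lie in the right half-plane, the system is unstable.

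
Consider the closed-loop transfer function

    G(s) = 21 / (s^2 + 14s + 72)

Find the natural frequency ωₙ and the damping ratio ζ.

ωₙ ≈ 8.485 rad/s, ζ ≈ 0.8250

Compare the denominator to the standard form s^2 + 2ζωₙs + ωₙ².
ωₙ² = 72, so ωₙ = √72 ≈ 8.485 rad/s.
2ζωₙ = 14, so ζ = 14/(2·√72) ≈ 0.8250.
With ζ = 0.8250 the response is underdamped.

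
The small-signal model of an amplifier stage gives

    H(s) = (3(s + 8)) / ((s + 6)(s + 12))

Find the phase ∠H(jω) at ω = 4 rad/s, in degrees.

∠H(j4) ≈ -25.56°

At s = j4: numerator = 24 + j12, denominator = 56 + j72.
∠H = ∠num − ∠den = 26.565° − (52.125°) = -25.56°.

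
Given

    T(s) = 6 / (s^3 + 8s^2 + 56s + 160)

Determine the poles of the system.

The poles are the roots of the denominator s^3 + 8s^2 + 56s + 160 = 0.
Trying s = -4: the polynomial evaluates to 0, so (s + 4) is a factor.
Dividing out leaves s^2 + 4s + 40 = 0.
The quadratic formula then gives s = -2 ± 6j.

s = -2 ± 6j, -4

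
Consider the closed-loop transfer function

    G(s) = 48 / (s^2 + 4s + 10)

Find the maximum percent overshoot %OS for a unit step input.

Comparing s^2 + 4s + 10 to s^2 + 2ζωₙs + ωₙ²: ωₙ = √10 ≈ 3.162 rad/s and ζ = 4/(2·√10) ≈ 0.6325.
%OS = 100·exp(−πζ/√(1−ζ²)) = 100·exp(−π·0.6325/√(1−0.6325²)) ≈ 7.69%.

%OS ≈ 7.69%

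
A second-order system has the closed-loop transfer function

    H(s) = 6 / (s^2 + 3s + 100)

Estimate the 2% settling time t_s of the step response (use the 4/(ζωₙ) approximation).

Comparing s^2 + 3s + 100 to s^2 + 2ζωₙs + ωₙ²: ωₙ = 10 rad/s and ζ = 3/(2·10) = 0.15.
ζωₙ = 3/2 = 1.5, so t_s ≈ 4/(ζωₙ) = 4/1.5 ≈ 2.667 s.

t_s ≈ 2.667 s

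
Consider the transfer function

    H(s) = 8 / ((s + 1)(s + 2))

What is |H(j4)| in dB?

Substitute s = j4: numerator = 8, denominator = -14 + j12.
|H(j4)| = |8| / |-14 + j12| = 8 / 18.439 ≈ 0.4339.
In decibels: 20·log₁₀(0.4339) ≈ -7.25 dB.

|H(j4)|_dB ≈ -7.25 dB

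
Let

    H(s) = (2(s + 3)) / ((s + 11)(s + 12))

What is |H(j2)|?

|H(j2)| ≈ 0.05302

Substitute s = j2: numerator = 6 + j4, denominator = 128 + j46.
|H(j2)| = |6 + j4| / |128 + j46| = 7.2111 / 136.01 ≈ 0.05302.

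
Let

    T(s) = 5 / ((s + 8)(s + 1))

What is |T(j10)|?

|T(j10)| ≈ 0.03885

Substitute s = j10: numerator = 5, denominator = -92 + j90.
|T(j10)| = |5| / |-92 + j90| = 5 / 128.70 ≈ 0.03885.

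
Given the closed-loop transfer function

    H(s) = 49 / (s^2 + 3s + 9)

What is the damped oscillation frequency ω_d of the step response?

Comparing s^2 + 3s + 9 to s^2 + 2ζωₙs + ωₙ²: ωₙ = 3 rad/s and ζ = 3/(2·3) = 0.5.
ζωₙ = 3/2 = 1.5, so ω_d = ωₙ√(1−ζ²) = √(ωₙ² − (ζωₙ)²) = √(9 − 1.5²) = √6.75 ≈ 2.598 rad/s.

ω_d ≈ 2.598 rad/s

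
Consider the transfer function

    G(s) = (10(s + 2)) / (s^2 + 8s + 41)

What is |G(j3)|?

Substitute s = j3: numerator = 20 + j30, denominator = 32 + j24.
|G(j3)| = |20 + j30| / |32 + j24| = 36.056 / 40 ≈ 0.9014.

|G(j3)| ≈ 0.9014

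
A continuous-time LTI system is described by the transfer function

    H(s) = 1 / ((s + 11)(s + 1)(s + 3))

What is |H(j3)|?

Substitute s = j3: numerator = 1, denominator = -102 + j114.
|H(j3)| = |1| / |-102 + j114| = 1 / 152.97 ≈ 0.006537.

|H(j3)| ≈ 0.006537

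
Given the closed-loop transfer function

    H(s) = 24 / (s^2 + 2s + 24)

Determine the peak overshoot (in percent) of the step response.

Comparing s^2 + 2s + 24 to s^2 + 2ζωₙs + ωₙ²: ωₙ = √24 ≈ 4.899 rad/s and ζ = 2/(2·√24) ≈ 0.2041.
%OS = 100·exp(−πζ/√(1−ζ²)) = 100·exp(−π·0.2041/√(1−0.2041²)) ≈ 51.9%.

%OS ≈ 51.9%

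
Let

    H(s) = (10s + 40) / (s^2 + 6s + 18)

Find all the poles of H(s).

The poles are the roots of the denominator s^2 + 6s + 18 = 0.
Using the quadratic formula: s = (-6 ± √(-36))/2 = -3 ± 3j.

s = -3 ± 3j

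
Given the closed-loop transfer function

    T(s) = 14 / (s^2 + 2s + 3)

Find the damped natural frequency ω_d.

ω_d ≈ 1.414 rad/s

Comparing s^2 + 2s + 3 to s^2 + 2ζωₙs + ωₙ²: ωₙ = √3 ≈ 1.732 rad/s and ζ = 2/(2·√3) ≈ 0.5774.
ζωₙ = 2/2 = 1, so ω_d = ωₙ√(1−ζ²) = √(ωₙ² − (ζωₙ)²) = √(3 − 1²) = √2 ≈ 1.414 rad/s.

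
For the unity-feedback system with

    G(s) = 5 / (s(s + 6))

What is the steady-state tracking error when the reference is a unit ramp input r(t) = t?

G(s) has one pole at the origin.
This is a Type 1 system. Kv = lim_{s→0} s·G(s) = 5/6.
e_ss = 1/Kv = 1/(5/6) = 6/5 ≈ 1.200.

e_ss = 1.200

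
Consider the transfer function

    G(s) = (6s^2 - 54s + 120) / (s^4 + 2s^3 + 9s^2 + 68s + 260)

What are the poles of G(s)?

s = 2 ± 4j, -3 ± 2j

The poles are the roots of the denominator s^4 + 2s^3 + 9s^2 + 68s + 260 = 0.
No real roots exist; factor into two real quadratics: (s^2 - 4s + 20)(s^2 + 6s + 13) = 0.
Each quadratic gives a conjugate pair via the quadratic formula.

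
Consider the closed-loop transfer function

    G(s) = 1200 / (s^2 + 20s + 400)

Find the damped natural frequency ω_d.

Comparing s^2 + 20s + 400 to s^2 + 2ζωₙs + ωₙ²: ωₙ = 20 rad/s and ζ = 20/(2·20) = 0.5.
ζωₙ = 20/2 = 10, so ω_d = ωₙ√(1−ζ²) = √(ωₙ² − (ζωₙ)²) = √(400 − 10²) = √300 ≈ 17.32 rad/s.

ω_d ≈ 17.32 rad/s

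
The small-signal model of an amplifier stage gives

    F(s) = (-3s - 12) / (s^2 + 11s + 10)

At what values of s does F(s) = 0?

Set the numerator to zero: -3s - 12 = 0, i.e. -3·(s + 4) = 0.
So s = -4.

s = -4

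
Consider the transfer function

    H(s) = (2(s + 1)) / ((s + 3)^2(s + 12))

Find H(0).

H(0) = 1/54 ≈ 0.01852

At s = 0 each factor (s + a) contributes a and each (s^2 + bs + c) contributes c.
H(0) = 2·(1) / ((3) · (12) · (3)) = 2/108 = 1/54.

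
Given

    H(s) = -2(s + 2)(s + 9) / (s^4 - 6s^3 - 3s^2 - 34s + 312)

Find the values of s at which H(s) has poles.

s = 4, -2 + 3j, -2 - 3j, 6

The poles are the roots of the denominator s^4 - 6s^3 - 3s^2 - 34s + 312 = 0.
Trying s = 4: the polynomial evaluates to 0, so (s - 4) is a factor.
Dividing out leaves s^3 - 2s^2 - 11s - 78 = 0.
This factors further as (s^2 + 4s + 13)(s - 6) = 0.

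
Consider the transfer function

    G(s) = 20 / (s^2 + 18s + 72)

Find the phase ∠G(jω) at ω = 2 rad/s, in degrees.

∠G(j2) ≈ -27.90°

At s = j2: numerator = 20, denominator = 68 + j36.
∠G = ∠num − ∠den = 0° − (27.897°) = -27.90°.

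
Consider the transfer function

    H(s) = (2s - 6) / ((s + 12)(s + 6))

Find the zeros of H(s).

s = 3

Set the numerator to zero: 2s - 6 = 0, i.e. 2·(s - 3) = 0.
So s = 3.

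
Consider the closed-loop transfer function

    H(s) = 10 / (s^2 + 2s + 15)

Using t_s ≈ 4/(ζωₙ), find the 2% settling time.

t_s ≈ 4 s

Comparing s^2 + 2s + 15 to s^2 + 2ζωₙs + ωₙ²: ωₙ = √15 ≈ 3.873 rad/s and ζ = 2/(2·√15) ≈ 0.2582.
ζωₙ = 2/2 = 1, so t_s ≈ 4/(ζωₙ) = 4/1 = 4 s.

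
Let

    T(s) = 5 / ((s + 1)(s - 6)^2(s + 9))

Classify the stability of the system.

unstable

The poles can be read from the denominator factors: s = -1, 6, 6, -9.
Since the pole(s) at s = 6, 6 lie in the right half-plane, the system is unstable.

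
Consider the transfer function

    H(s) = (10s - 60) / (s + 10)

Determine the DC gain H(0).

Set s = 0: H(0) = (-60) / (10) = -6.

H(0) = -6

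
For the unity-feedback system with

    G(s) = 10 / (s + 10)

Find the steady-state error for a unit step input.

G(s) has no poles at the origin.
This is a Type 0 system. Kp = lim_{s→0} G(s) = 10/10 = 1.
e_ss = 1/(1 + Kp) = 1/(1 + 1) = 1/2 ≈ 0.5000.

e_ss = 0.5000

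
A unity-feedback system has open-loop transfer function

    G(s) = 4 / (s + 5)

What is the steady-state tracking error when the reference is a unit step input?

e_ss = 0.5556

G(s) has no poles at the origin.
This is a Type 0 system. Kp = lim_{s→0} G(s) = 4/5.
e_ss = 1/(1 + Kp) = 1/(1 + 4/5) = 5/9 ≈ 0.5556.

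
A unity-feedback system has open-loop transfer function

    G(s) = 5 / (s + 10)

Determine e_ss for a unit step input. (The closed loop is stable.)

e_ss = 0.6667

G(s) has no poles at the origin.
This is a Type 0 system. Kp = lim_{s→0} G(s) = 5/10 = 1/2.
e_ss = 1/(1 + Kp) = 1/(1 + 1/2) = 2/3 ≈ 0.6667.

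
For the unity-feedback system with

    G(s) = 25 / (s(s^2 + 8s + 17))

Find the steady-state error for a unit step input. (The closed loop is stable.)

G(s) has one pole at the origin.
This is a Type 1 system; for a step input the steady-state error is zero.

e_ss = 0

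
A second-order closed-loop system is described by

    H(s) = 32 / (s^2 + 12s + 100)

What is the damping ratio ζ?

ζ = 0.6

Compare the denominator to the standard form s^2 + 2ζωₙs + ωₙ².
ωₙ² = 100, so ωₙ = 10 rad/s.
2ζωₙ = 12, so ζ = 12/(2·10) = 0.6.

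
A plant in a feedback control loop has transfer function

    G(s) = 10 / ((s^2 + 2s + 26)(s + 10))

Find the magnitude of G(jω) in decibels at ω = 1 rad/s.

|G(j1)|_dB ≈ -28.0 dB

Substitute s = j1: numerator = 10, denominator = 248 + j45.
|G(j1)| = |10| / |248 + j45| = 10 / 252.05 ≈ 0.03967.
In decibels: 20·log₁₀(0.03967) ≈ -28.0 dB.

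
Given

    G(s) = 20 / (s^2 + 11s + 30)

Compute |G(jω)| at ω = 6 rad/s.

Substitute s = j6: numerator = 20, denominator = -6 + j66.
|G(j6)| = |20| / |-6 + j66| = 20 / 66.272 ≈ 0.3018.

|G(j6)| ≈ 0.3018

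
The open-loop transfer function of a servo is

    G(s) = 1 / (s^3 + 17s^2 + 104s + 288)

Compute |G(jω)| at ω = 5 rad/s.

Substitute s = j5: numerator = 1, denominator = -137 + j395.
|G(j5)| = |1| / |-137 + j395| = 1 / 418.08 ≈ 0.002392.

|G(j5)| ≈ 0.002392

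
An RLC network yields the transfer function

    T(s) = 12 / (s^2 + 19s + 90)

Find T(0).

Set s = 0: T(0) = (12) / (90) = 2/15.

T(0) = 2/15 ≈ 0.1333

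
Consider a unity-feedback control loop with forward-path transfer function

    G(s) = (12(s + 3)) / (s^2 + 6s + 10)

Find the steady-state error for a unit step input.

G(s) has no poles at the origin.
This is a Type 0 system. Kp = lim_{s→0} G(s) = 36/10 = 18/5.
e_ss = 1/(1 + Kp) = 1/(1 + 18/5) = 5/23 ≈ 0.2174.

e_ss = 0.2174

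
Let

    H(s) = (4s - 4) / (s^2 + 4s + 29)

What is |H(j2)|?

|H(j2)| ≈ 0.3407

Substitute s = j2: numerator = -4 + j8, denominator = 25 + j8.
|H(j2)| = |-4 + j8| / |25 + j8| = 8.9443 / 26.249 ≈ 0.3407.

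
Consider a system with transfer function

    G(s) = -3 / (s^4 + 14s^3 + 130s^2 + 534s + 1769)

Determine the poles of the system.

The poles are the roots of the denominator s^4 + 14s^3 + 130s^2 + 534s + 1769 = 0.
No real roots exist; factor into two real quadratics: (s^2 + 4s + 29)(s^2 + 10s + 61) = 0.
Each quadratic gives a conjugate pair via the quadratic formula.

s = -2 + 5j, -2 - 5j, -5 + 6j, -5 - 6j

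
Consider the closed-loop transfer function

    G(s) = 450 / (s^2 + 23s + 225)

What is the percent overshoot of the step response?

Comparing s^2 + 23s + 225 to s^2 + 2ζωₙs + ωₙ²: ωₙ = 15 rad/s and ζ = 23/(2·15) ≈ 0.7667.
%OS = 100·exp(−πζ/√(1−ζ²)) = 100·exp(−π·0.7667/√(1−0.7667²)) ≈ 2.35%.

%OS ≈ 2.35%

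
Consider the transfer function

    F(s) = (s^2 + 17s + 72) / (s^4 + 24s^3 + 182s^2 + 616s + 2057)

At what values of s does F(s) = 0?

s = -8, -9

Set the numerator to zero: s^2 + 17s + 72 = 0.
Factoring: (s + 8)(s + 9) = 0.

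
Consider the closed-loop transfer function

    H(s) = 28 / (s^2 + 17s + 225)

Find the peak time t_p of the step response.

Comparing s^2 + 17s + 225 to s^2 + 2ζωₙs + ωₙ²: ωₙ = 15 rad/s and ζ = 17/(2·15) ≈ 0.5667.
ζωₙ = 17/2 = 8.5, so ω_d = ωₙ√(1−ζ²) = √(ωₙ² − (ζωₙ)²) = √(225 − 8.5²) = √152.75 ≈ 12.36 rad/s.
t_p = π/ω_d = π/12.36 ≈ 0.2542 s.

t_p ≈ 0.2542 s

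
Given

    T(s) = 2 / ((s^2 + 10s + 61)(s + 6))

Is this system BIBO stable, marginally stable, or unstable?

stable

The poles can be read from the denominator factors: s = -5 + 6j, -5 - 6j, -6.
Since all poles lie strictly in the left half-plane, the system is stable.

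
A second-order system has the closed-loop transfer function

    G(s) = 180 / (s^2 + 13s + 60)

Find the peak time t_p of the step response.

t_p ≈ 0.7457 s

Comparing s^2 + 13s + 60 to s^2 + 2ζωₙs + ωₙ²: ωₙ = √60 ≈ 7.746 rad/s and ζ = 13/(2·√60) ≈ 0.8391.
ζωₙ = 13/2 = 6.5, so ω_d = ωₙ√(1−ζ²) = √(ωₙ² − (ζωₙ)²) = √(60 − 6.5²) = √17.75 ≈ 4.213 rad/s.
t_p = π/ω_d = π/4.213 ≈ 0.7457 s.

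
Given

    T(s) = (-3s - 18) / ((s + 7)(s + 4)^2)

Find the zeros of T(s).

s = -6

Set the numerator to zero: -3s - 18 = 0, i.e. -3·(s + 6) = 0.
So s = -6.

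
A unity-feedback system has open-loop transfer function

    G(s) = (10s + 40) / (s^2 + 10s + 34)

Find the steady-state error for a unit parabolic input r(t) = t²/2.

G(s) has no poles at the origin.
This is a Type 0 system; Ka = lim_{s→0} s^2·G(s) = 0, so the steady-state error for a parabola input is infinite.

e_ss = ∞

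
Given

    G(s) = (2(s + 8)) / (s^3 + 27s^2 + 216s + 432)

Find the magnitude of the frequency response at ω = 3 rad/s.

|G(j3)| ≈ 0.02632

Substitute s = j3: numerator = 16 + j6, denominator = 189 + j621.
|G(j3)| = |16 + j6| / |189 + j621| = 17.088 / 649.12 ≈ 0.02632.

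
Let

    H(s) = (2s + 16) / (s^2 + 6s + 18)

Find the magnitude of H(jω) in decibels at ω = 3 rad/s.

Substitute s = j3: numerator = 16 + j6, denominator = 9 + j18.
|H(j3)| = |16 + j6| / |9 + j18| = 17.088 / 20.125 ≈ 0.8491.
In decibels: 20·log₁₀(0.8491) ≈ -1.42 dB.

|H(j3)|_dB ≈ -1.42 dB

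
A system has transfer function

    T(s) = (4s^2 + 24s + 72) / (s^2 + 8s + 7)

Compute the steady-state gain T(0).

T(0) = 72/7 ≈ 10.29

Set s = 0: T(0) = (72) / (7) = 72/7.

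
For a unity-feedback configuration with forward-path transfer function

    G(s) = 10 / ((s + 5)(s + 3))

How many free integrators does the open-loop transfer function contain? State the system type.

Type 0

The denominator has no factor of s at the origin — no free integrator — so this is a Type 0 system.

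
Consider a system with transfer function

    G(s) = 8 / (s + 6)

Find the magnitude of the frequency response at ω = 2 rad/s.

|G(j2)| ≈ 1.265

Substitute s = j2: numerator = 8, denominator = 6 + j2.
|G(j2)| = |8| / |6 + j2| = 8 / 6.3246 ≈ 1.265.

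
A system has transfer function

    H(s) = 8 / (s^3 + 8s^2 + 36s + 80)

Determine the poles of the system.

s = -2 + 4j, -2 - 4j, -4

The poles are the roots of the denominator s^3 + 8s^2 + 36s + 80 = 0.
Trying s = -4: the polynomial evaluates to 0, so (s + 4) is a factor.
Dividing out leaves s^2 + 4s + 20 = 0.
The quadratic formula then gives s = -2 ± 4j.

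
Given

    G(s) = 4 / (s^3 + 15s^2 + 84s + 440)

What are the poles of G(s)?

s = -2 ± 6j, -11

The poles are the roots of the denominator s^3 + 15s^2 + 84s + 440 = 0.
Trying s = -11: the polynomial evaluates to 0, so (s + 11) is a factor.
Dividing out leaves s^2 + 4s + 40 = 0.
The quadratic formula then gives s = -2 ± 6j.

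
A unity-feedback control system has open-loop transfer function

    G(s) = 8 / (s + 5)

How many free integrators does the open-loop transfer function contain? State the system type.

Type 0

The denominator has no factor of s at the origin — no free integrator — so this is a Type 0 system.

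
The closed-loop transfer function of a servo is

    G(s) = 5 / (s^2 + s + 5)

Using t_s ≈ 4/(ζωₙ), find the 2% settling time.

Comparing s^2 + s + 5 to s^2 + 2ζωₙs + ωₙ²: ωₙ = √5 ≈ 2.236 rad/s and ζ = 1/(2·√5) ≈ 0.2236.
ζωₙ = 1/2 = 0.5, so t_s ≈ 4/(ζωₙ) = 4/0.5 = 8 s.

t_s ≈ 8 s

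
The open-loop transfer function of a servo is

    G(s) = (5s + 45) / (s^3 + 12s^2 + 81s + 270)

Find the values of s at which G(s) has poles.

The poles are the roots of the denominator s^3 + 12s^2 + 81s + 270 = 0.
Trying s = -6: the polynomial evaluates to 0, so (s + 6) is a factor.
Dividing out leaves s^2 + 6s + 45 = 0.
The quadratic formula then gives s = -3 ± 6j.

s = -3 + 6j, -3 - 6j, -6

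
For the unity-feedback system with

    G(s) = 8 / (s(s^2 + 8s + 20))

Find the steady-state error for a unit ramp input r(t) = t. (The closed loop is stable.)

e_ss = 2.500

G(s) has one pole at the origin.
This is a Type 1 system. Kv = lim_{s→0} s·G(s) = 8/20 = 2/5.
e_ss = 1/Kv = 1/(2/5) = 5/2 ≈ 2.500.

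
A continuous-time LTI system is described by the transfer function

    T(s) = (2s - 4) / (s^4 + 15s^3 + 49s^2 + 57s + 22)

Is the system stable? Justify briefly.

The denominator s^4 + 15s^3 + 49s^2 + 57s + 22 factors as (s + 1)^2(s + 11)(s + 2), giving poles at s = -1, -11, -2, -1.
Since all poles lie strictly in the left half-plane, the system is stable.

stable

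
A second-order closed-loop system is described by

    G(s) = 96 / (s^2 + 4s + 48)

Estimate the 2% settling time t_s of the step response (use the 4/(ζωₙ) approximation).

t_s ≈ 2 s

Comparing s^2 + 4s + 48 to s^2 + 2ζωₙs + ωₙ²: ωₙ = √48 ≈ 6.928 rad/s and ζ = 4/(2·√48) ≈ 0.2887.
ζωₙ = 4/2 = 2, so t_s ≈ 4/(ζωₙ) = 4/2 = 2 s.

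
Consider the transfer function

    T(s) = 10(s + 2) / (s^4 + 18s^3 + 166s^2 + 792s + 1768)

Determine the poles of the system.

s = -5 ± 3j, -4 ± 6j

The poles are the roots of the denominator s^4 + 18s^3 + 166s^2 + 792s + 1768 = 0.
No real roots exist; factor into two real quadratics: (s^2 + 10s + 34)(s^2 + 8s + 52) = 0.
Each quadratic gives a conjugate pair via the quadratic formula.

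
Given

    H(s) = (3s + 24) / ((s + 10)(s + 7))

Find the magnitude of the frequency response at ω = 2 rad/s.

Substitute s = j2: numerator = 24 + j6, denominator = 66 + j34.
|H(j2)| = |24 + j6| / |66 + j34| = 24.739 / 74.243 ≈ 0.3332.

|H(j2)| ≈ 0.3332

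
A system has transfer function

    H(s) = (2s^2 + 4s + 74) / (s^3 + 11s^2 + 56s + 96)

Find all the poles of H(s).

The poles are the roots of the denominator s^3 + 11s^2 + 56s + 96 = 0.
Trying s = -3: the polynomial evaluates to 0, so (s + 3) is a factor.
Dividing out leaves s^2 + 8s + 32 = 0.
The quadratic formula then gives s = -4 ± 4j.

s = -3, -4 ± 4j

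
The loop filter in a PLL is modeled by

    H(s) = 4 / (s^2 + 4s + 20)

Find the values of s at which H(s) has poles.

The poles are the roots of the denominator s^2 + 4s + 20 = 0.
Using the quadratic formula: s = (-4 ± √(-64))/2 = -2 ± 4j.

s = -2 ± 4j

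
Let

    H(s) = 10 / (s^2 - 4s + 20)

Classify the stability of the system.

unstable

The denominator s^2 - 4s + 20 factors as (s^2 - 4s + 20), giving poles at s = 2 + 4j, 2 - 4j.
Since the pole(s) at s = 2 ± 4j lie in the right half-plane, the system is unstable.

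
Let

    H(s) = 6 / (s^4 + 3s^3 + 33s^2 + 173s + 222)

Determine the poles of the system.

The poles are the roots of the denominator s^4 + 3s^3 + 33s^2 + 173s + 222 = 0.
Trying s = -3: the polynomial evaluates to 0, so (s + 3) is a factor.
Dividing out leaves s^3 + 33s + 74 = 0.
This factors further as (s^2 - 2s + 37)(s + 2) = 0.

s = 1 + 6j, 1 - 6j, -3, -2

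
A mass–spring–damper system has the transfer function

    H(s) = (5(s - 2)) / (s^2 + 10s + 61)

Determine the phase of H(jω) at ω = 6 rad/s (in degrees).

At s = j6: numerator = -10 + j30, denominator = 25 + j60.
∠H = ∠num − ∠den = 108.43° − (67.380°) = 41.05°.

∠H(j6) ≈ 41.05°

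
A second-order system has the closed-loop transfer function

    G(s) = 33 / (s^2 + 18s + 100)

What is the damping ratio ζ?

ζ = 0.9

Compare the denominator to the standard form s^2 + 2ζωₙs + ωₙ².
ωₙ² = 100, so ωₙ = 10 rad/s.
2ζωₙ = 18, so ζ = 18/(2·10) = 0.9.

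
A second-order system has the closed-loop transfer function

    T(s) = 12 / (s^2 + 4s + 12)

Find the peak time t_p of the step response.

t_p ≈ 1.111 s

Comparing s^2 + 4s + 12 to s^2 + 2ζωₙs + ωₙ²: ωₙ = √12 ≈ 3.464 rad/s and ζ = 4/(2·√12) ≈ 0.5774.
ζωₙ = 4/2 = 2, so ω_d = ωₙ√(1−ζ²) = √(ωₙ² − (ζωₙ)²) = √(12 − 2²) = √8 ≈ 2.828 rad/s.
t_p = π/ω_d = π/2.828 ≈ 1.111 s.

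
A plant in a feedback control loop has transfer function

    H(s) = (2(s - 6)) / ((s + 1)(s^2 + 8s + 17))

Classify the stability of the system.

stable

The poles can be read from the denominator factors: s = -1, -4 ± j.
Since all poles lie strictly in the left half-plane, the system is stable.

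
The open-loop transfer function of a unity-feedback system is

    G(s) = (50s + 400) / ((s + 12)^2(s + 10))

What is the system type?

Type 0

The denominator has no factor of s at the origin — no free integrator — so this is a Type 0 system.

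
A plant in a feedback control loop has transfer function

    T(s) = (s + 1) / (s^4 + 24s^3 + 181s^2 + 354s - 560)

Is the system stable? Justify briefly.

unstable

The denominator s^4 + 24s^3 + 181s^2 + 354s - 560 factors as (s + 7)(s + 8)(s - 1)(s + 10), giving poles at s = -7, -8, 1, -10.
Since the pole(s) at s = 1 lie in the right half-plane, the system is unstable.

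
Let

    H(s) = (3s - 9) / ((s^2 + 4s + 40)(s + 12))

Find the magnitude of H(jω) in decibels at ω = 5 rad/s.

Substitute s = j5: numerator = -9 + j15, denominator = 80 + j315.
|H(j5)| = |-9 + j15| / |80 + j315| = 17.493 / 325 ≈ 0.05382.
In decibels: 20·log₁₀(0.05382) ≈ -25.4 dB.

|H(j5)|_dB ≈ -25.4 dB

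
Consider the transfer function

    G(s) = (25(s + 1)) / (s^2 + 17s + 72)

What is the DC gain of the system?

G(0) = 25/72 ≈ 0.3472

Set s = 0: G(0) = (25) / (72) = 25/72.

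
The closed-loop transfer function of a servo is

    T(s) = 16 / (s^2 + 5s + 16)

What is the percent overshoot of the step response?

%OS ≈ 8.08%

Comparing s^2 + 5s + 16 to s^2 + 2ζωₙs + ωₙ²: ωₙ = 4 rad/s and ζ = 5/(2·4) = 0.625.
%OS = 100·exp(−πζ/√(1−ζ²)) = 100·exp(−π·0.625/√(1−0.625²)) ≈ 8.08%.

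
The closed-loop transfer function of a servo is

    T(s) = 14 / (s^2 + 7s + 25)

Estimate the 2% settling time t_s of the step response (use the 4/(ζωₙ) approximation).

Comparing s^2 + 7s + 25 to s^2 + 2ζωₙs + ωₙ²: ωₙ = 5 rad/s and ζ = 7/(2·5) = 0.7.
ζωₙ = 7/2 = 3.5, so t_s ≈ 4/(ζωₙ) = 4/3.5 ≈ 1.143 s.

t_s ≈ 1.143 s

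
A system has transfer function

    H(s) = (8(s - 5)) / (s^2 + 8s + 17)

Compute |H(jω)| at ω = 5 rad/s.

|H(j5)| ≈ 1.387

Substitute s = j5: numerator = -40 + j40, denominator = -8 + j40.
|H(j5)| = |-40 + j40| / |-8 + j40| = 56.569 / 40.792 ≈ 1.387.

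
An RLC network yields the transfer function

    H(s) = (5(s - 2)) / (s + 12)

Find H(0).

H(0) = -5/6 ≈ -0.8333

At s = 0 each factor (s + a) contributes a and each (s^2 + bs + c) contributes c.
H(0) = 5·(-2) / ((12)) = -10/12 = -5/6.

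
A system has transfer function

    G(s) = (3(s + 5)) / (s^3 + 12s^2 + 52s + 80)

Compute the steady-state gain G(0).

Set s = 0: G(0) = (15) / (80) = 3/16.

G(0) = 3/16 ≈ 0.1875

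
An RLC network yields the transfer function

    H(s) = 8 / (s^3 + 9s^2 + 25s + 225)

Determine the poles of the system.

s = -9, 5j, -5j

The poles are the roots of the denominator s^3 + 9s^2 + 25s + 225 = 0.
Trying s = -9: the polynomial evaluates to 0, so (s + 9) is a factor.
Dividing out leaves s^2 + 25 = 0.
The quadratic formula then gives s = 0 ± 5j.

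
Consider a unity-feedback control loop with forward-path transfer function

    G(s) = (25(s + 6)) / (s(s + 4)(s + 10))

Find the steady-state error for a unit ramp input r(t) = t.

e_ss = 0.2667

G(s) has one pole at the origin.
This is a Type 1 system. Kv = lim_{s→0} s·G(s) = 150/40 = 15/4.
e_ss = 1/Kv = 1/(15/4) = 4/15 ≈ 0.2667.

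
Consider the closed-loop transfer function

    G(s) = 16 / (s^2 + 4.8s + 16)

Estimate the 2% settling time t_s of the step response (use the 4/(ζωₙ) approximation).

Comparing s^2 + 4.8s + 16 to s^2 + 2ζωₙs + ωₙ²: ωₙ = 4 rad/s and ζ = 4.8/(2·4) = 0.6.
ζωₙ = 4.8/2 = 2.4, so t_s ≈ 4/(ζωₙ) = 4/2.4 ≈ 1.667 s.

t_s ≈ 1.667 s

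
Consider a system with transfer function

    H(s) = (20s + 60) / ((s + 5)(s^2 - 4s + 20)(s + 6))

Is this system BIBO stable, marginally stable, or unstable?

The poles can be read from the denominator factors: s = -5, 2 + 4j, 2 - 4j, -6.
Since the pole(s) at s = 2 ± 4j lie in the right half-plane, the system is unstable.

unstable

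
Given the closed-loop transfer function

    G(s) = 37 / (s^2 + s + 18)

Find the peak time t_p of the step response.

t_p ≈ 0.7457 s

Comparing s^2 + s + 18 to s^2 + 2ζωₙs + ωₙ²: ωₙ = √18 ≈ 4.243 rad/s and ζ = 1/(2·√18) ≈ 0.1179.
ζωₙ = 1/2 = 0.5, so ω_d = ωₙ√(1−ζ²) = √(ωₙ² − (ζωₙ)²) = √(18 − 0.5²) = √17.75 ≈ 4.213 rad/s.
t_p = π/ω_d = π/4.213 ≈ 0.7457 s.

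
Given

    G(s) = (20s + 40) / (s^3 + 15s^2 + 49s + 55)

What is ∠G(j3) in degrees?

∠G(j3) ≈ -67.38°

At s = j3: numerator = 40 + j60, denominator = -80 + j120.
∠G = ∠num − ∠den = 56.310° − (123.69°) = -67.38°.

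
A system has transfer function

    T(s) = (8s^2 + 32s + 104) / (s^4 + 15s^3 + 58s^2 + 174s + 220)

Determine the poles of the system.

The poles are the roots of the denominator s^4 + 15s^3 + 58s^2 + 174s + 220 = 0.
Trying s = -2: the polynomial evaluates to 0, so (s + 2) is a factor.
Dividing out leaves s^3 + 13s^2 + 32s + 110 = 0.
This factors further as (s^2 + 2s + 10)(s + 11) = 0.

s = -1 ± 3j, -2, -11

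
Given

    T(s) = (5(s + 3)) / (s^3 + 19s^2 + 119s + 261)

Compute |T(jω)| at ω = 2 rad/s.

|T(j2)| ≈ 0.06108

Substitute s = j2: numerator = 15 + j10, denominator = 185 + j230.
|T(j2)| = |15 + j10| / |185 + j230| = 18.028 / 295.17 ≈ 0.06108.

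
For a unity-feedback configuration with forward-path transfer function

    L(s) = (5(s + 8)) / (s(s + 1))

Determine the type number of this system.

The denominator has 1 factor of s at the origin (free integrator), so this is a Type 1 system.

Type 1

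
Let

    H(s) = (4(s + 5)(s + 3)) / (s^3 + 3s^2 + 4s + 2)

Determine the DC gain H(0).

H(0) = 30

Set s = 0: H(0) = (60) / (2) = 30.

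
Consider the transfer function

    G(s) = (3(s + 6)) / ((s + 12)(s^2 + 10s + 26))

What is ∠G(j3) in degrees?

∠G(j3) ≈ -47.93°

At s = j3: numerator = 18 + j9, denominator = 114 + j411.
∠G = ∠num − ∠den = 26.565° − (74.497°) = -47.93°.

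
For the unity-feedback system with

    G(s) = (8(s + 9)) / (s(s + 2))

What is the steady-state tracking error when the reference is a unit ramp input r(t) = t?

e_ss = 0.02778

G(s) has one pole at the origin.
This is a Type 1 system. Kv = lim_{s→0} s·G(s) = 72/2 = 36.
e_ss = 1/Kv = 1/(36) = 1/36 ≈ 0.02778.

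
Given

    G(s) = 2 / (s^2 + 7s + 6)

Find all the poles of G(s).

s = -6, -1

The poles are the roots of the denominator s^2 + 7s + 6 = 0.
Factoring: (s + 6)(s + 1) = 0, so s = -6 and s = -1.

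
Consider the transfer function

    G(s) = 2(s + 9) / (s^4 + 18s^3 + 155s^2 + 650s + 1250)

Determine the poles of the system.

s = -5 + 5j, -5 - 5j, -4 + 3j, -4 - 3j

The poles are the roots of the denominator s^4 + 18s^3 + 155s^2 + 650s + 1250 = 0.
No real roots exist; factor into two real quadratics: (s^2 + 10s + 50)(s^2 + 8s + 25) = 0.
Each quadratic gives a conjugate pair via the quadratic formula.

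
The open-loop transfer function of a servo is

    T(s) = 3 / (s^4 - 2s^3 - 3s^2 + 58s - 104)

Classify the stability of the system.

The denominator s^4 - 2s^3 - 3s^2 + 58s - 104 factors as (s - 2)(s + 4)(s^2 - 4s + 13), giving poles at s = 2, -4, 2 ± 3j.
Since the pole(s) at s = 2, 2 + 3j, 2 - 3j lie in the right half-plane, the system is unstable.

unstable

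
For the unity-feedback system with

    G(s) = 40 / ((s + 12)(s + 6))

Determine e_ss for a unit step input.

e_ss = 0.6429

G(s) has no poles at the origin.
This is a Type 0 system. Kp = lim_{s→0} G(s) = 40/72 = 5/9.
e_ss = 1/(1 + Kp) = 1/(1 + 5/9) = 9/14 ≈ 0.6429.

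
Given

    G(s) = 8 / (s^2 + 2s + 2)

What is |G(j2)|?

|G(j2)| ≈ 1.789

Substitute s = j2: numerator = 8, denominator = -2 + j4.
|G(j2)| = |8| / |-2 + j4| = 8 / 4.4721 ≈ 1.789.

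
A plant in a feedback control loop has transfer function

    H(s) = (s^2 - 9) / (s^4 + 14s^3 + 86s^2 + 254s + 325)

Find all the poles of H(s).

s = -4 + 3j, -4 - 3j, -3 + 2j, -3 - 2j

The poles are the roots of the denominator s^4 + 14s^3 + 86s^2 + 254s + 325 = 0.
No real roots exist; factor into two real quadratics: (s^2 + 8s + 25)(s^2 + 6s + 13) = 0.
Each quadratic gives a conjugate pair via the quadratic formula.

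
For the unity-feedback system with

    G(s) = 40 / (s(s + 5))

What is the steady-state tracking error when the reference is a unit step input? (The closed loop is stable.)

G(s) has one pole at the origin.
This is a Type 1 system; for a step input the steady-state error is zero.

e_ss = 0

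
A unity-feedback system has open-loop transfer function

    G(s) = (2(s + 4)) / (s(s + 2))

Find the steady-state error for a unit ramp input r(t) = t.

e_ss = 0.2500

G(s) has one pole at the origin.
This is a Type 1 system. Kv = lim_{s→0} s·G(s) = 8/2 = 4.
e_ss = 1/Kv = 1/(4) = 1/4 ≈ 0.2500.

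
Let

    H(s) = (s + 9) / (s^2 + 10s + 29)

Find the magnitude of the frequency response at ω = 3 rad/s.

|H(j3)| ≈ 0.2631

Substitute s = j3: numerator = 9 + j3, denominator = 20 + j30.
|H(j3)| = |9 + j3| / |20 + j30| = 9.4868 / 36.056 ≈ 0.2631.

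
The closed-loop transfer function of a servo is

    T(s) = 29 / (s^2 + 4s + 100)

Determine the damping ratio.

Compare the denominator to the standard form s^2 + 2ζωₙs + ωₙ².
ωₙ² = 100, so ωₙ = 10 rad/s.
2ζωₙ = 4, so ζ = 4/(2·10) = 0.2.

ζ = 0.2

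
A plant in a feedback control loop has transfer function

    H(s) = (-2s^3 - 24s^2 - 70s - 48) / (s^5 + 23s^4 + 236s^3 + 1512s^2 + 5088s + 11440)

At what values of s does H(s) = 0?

Set the numerator to zero: -2s^3 - 24s^2 - 70s - 48 = 0, i.e. -2·(s^3 + 12s^2 + 35s + 24) = 0.
Factoring: (s + 3)(s + 8)(s + 1) = 0.

s = -3, -8, -1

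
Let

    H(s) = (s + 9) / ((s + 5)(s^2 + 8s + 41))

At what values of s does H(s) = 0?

s = -9

Set the numerator to zero: s + 9 = 0.
So s = -9.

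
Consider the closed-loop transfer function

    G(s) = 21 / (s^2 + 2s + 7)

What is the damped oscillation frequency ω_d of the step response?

Comparing s^2 + 2s + 7 to s^2 + 2ζωₙs + ωₙ²: ωₙ = √7 ≈ 2.646 rad/s and ζ = 2/(2·√7) ≈ 0.3780.
ζωₙ = 2/2 = 1, so ω_d = ωₙ√(1−ζ²) = √(ωₙ² − (ζωₙ)²) = √(7 − 1²) = √6 ≈ 2.449 rad/s.

ω_d ≈ 2.449 rad/s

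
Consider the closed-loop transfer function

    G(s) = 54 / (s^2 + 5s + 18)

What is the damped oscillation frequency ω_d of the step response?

ω_d ≈ 3.428 rad/s

Comparing s^2 + 5s + 18 to s^2 + 2ζωₙs + ωₙ²: ωₙ = √18 ≈ 4.243 rad/s and ζ = 5/(2·√18) ≈ 0.5893.
ζωₙ = 5/2 = 2.5, so ω_d = ωₙ√(1−ζ²) = √(ωₙ² − (ζωₙ)²) = √(18 − 2.5²) = √11.75 ≈ 3.428 rad/s.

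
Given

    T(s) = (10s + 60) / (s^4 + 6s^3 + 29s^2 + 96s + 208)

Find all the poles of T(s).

The poles are the roots of the denominator s^4 + 6s^3 + 29s^2 + 96s + 208 = 0.
No real roots exist; factor into two real quadratics: (s^2 + 16)(s^2 + 6s + 13) = 0.
Each quadratic gives a conjugate pair via the quadratic formula.

s = 4j, -4j, -3 + 2j, -3 - 2j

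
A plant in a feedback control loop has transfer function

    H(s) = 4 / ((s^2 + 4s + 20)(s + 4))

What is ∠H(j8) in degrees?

∠H(j8) ≈ 152.6°

At s = j8: numerator = 4, denominator = -432 - j224.
∠H = ∠num − ∠den = 0° − (-152.59°) = 152.6°.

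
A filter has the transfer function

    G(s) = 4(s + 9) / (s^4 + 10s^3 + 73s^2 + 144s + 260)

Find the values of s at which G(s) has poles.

The poles are the roots of the denominator s^4 + 10s^3 + 73s^2 + 144s + 260 = 0.
No real roots exist; factor into two real quadratics: (s^2 + 2s + 5)(s^2 + 8s + 52) = 0.
Each quadratic gives a conjugate pair via the quadratic formula.

s = -1 + 2j, -1 - 2j, -4 + 6j, -4 - 6j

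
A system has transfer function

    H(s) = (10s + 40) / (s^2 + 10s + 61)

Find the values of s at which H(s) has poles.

The poles are the roots of the denominator s^2 + 10s + 61 = 0.
Using the quadratic formula: s = (-10 ± √(-144))/2 = -5 ± 6j.

s = -5 ± 6j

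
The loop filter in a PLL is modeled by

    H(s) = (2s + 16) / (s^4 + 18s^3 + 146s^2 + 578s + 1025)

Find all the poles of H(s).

s = -4 + 3j, -4 - 3j, -5 + 4j, -5 - 4j

The poles are the roots of the denominator s^4 + 18s^3 + 146s^2 + 578s + 1025 = 0.
No real roots exist; factor into two real quadratics: (s^2 + 8s + 25)(s^2 + 10s + 41) = 0.
Each quadratic gives a conjugate pair via the quadratic formula.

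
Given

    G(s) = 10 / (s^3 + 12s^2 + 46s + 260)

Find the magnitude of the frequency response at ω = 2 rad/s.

Substitute s = j2: numerator = 10, denominator = 212 + j84.
|G(j2)| = |10| / |212 + j84| = 10 / 228.04 ≈ 0.04385.

|G(j2)| ≈ 0.04385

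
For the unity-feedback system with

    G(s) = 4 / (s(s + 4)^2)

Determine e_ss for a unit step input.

G(s) has one pole at the origin.
This is a Type 1 system; for a step input the steady-state error is zero.

e_ss = 0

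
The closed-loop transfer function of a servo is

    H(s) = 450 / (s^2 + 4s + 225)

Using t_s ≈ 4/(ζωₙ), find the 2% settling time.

Comparing s^2 + 4s + 225 to s^2 + 2ζωₙs + ωₙ²: ωₙ = 15 rad/s and ζ = 4/(2·15) ≈ 0.1333.
ζωₙ = 4/2 = 2, so t_s ≈ 4/(ζωₙ) = 4/2 = 2 s.

t_s ≈ 2 s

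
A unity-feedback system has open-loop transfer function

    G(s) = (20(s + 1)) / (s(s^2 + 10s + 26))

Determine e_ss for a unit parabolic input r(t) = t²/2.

e_ss = ∞

G(s) has one pole at the origin.
This is a Type 1 system; Ka = lim_{s→0} s^2·G(s) = 0, so the steady-state error for a parabola input is infinite.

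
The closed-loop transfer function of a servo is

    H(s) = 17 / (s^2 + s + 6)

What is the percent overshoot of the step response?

Comparing s^2 + s + 6 to s^2 + 2ζωₙs + ωₙ²: ωₙ = √6 ≈ 2.449 rad/s and ζ = 1/(2·√6) ≈ 0.2041.
%OS = 100·exp(−πζ/√(1−ζ²)) = 100·exp(−π·0.2041/√(1−0.2041²)) ≈ 51.9%.

%OS ≈ 51.9%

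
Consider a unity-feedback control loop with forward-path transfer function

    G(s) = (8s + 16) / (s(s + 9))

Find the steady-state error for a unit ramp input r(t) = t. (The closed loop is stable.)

e_ss = 0.5625

G(s) has one pole at the origin.
This is a Type 1 system. Kv = lim_{s→0} s·G(s) = 16/9.
e_ss = 1/Kv = 1/(16/9) = 9/16 ≈ 0.5625.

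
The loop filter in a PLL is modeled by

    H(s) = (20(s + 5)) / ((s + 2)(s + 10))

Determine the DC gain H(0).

At s = 0 each factor (s + a) contributes a and each (s^2 + bs + c) contributes c.
H(0) = 20·(5) / ((2) · (10)) = 100/20 = 5.

H(0) = 5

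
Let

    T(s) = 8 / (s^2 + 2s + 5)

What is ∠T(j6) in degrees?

∠T(j6) ≈ -158.8°

At s = j6: numerator = 8, denominator = -31 + j12.
∠T = ∠num − ∠den = 0° − (158.84°) = -158.8°.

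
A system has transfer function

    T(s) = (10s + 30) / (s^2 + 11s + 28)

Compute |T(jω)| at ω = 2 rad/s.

Substitute s = j2: numerator = 30 + j20, denominator = 24 + j22.
|T(j2)| = |30 + j20| / |24 + j22| = 36.056 / 32.558 ≈ 1.107.

|T(j2)| ≈ 1.107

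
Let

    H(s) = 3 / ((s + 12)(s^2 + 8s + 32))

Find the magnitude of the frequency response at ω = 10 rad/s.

Substitute s = j10: numerator = 3, denominator = -1616 + j280.
|H(j10)| = |3| / |-1616 + j280| = 3 / 1640.1 ≈ 0.001829.

|H(j10)| ≈ 0.001829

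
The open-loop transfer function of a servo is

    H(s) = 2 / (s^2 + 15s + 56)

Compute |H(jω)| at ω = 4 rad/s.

Substitute s = j4: numerator = 2, denominator = 40 + j60.
|H(j4)| = |2| / |40 + j60| = 2 / 72.111 ≈ 0.02774.

|H(j4)| ≈ 0.02774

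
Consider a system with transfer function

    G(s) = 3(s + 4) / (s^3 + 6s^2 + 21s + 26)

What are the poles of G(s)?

s = -2 + 3j, -2 - 3j, -2

The poles are the roots of the denominator s^3 + 6s^2 + 21s + 26 = 0.
Trying s = -2: the polynomial evaluates to 0, so (s + 2) is a factor.
Dividing out leaves s^2 + 4s + 13 = 0.
The quadratic formula then gives s = -2 ± 3j.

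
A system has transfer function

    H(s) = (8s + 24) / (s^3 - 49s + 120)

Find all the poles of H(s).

The poles are the roots of the denominator s^3 - 49s + 120 = 0.
Trying s = -8: the polynomial evaluates to 0, so (s + 8) is a factor.
Dividing out leaves s^2 - 8s + 15 = 0.
Factoring the quadratic: (s - 5)(s - 3) = 0.

s = -8, 5, 3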